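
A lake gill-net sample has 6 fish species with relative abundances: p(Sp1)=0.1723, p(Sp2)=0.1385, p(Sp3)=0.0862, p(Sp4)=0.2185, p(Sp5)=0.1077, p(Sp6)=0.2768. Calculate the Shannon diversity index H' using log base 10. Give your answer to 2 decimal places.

Each pᵢ log₁₀ pᵢ term (working shown to 4 dp, full precision carried): 0.1723×(-0.7637)=-0.1316, 0.1385×(-0.8586)=-0.1189, 0.0862×(-1.0645)=-0.0918, 0.2185×(-0.6605)=-0.1443, 0.1077×(-0.9678)=-0.1042, 0.2768×(-0.5578)=-0.1544.
Sum = -0.7452, so H' = 0.75.

0.75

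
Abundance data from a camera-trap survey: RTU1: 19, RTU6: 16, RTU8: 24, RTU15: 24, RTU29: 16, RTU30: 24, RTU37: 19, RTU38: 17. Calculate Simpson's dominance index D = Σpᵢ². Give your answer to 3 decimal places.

0.129

Total N = 19+16+24+24+16+24+19+17 = 159, so the proportions are 0.1195, 0.10063, 0.15094, 0.15094, 0.10063, 0.15094, 0.1195, 0.10692 (working shown to 5 dp, full precision carried).
D = 0.1195² + 0.10063² + 0.15094² + 0.15094² + 0.10063² + 0.15094² + 0.1195² + 0.10692² = 0.01428 + 0.01013 + 0.02278 + 0.02278 + 0.01013 + 0.02278 + 0.01428 + 0.01143 = 0.12859.
To 3 decimal places, D = 0.129.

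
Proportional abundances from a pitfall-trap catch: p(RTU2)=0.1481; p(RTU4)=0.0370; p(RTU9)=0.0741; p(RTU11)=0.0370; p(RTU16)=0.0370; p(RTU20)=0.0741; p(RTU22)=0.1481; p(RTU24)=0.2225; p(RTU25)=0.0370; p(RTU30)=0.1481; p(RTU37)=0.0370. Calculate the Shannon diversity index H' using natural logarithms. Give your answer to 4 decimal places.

Each pᵢ ln pᵢ term (working shown to 6 dp, full precision carried): 0.1481×(-1.909868)=-0.282851, 0.037×(-3.296837)=-0.121983, 0.0741×(-2.602340)=-0.192833, 0.037×(-3.296837)=-0.121983, 0.037×(-3.296837)=-0.121983, 0.0741×(-2.602340)=-0.192833, 0.1481×(-1.909868)=-0.282851, 0.2225×(-1.502828)=-0.334379, 0.037×(-3.296837)=-0.121983, 0.1481×(-1.909868)=-0.282851, 0.037×(-3.296837)=-0.121983.
Sum = -2.178515, so H' = 2.1785.

2.1785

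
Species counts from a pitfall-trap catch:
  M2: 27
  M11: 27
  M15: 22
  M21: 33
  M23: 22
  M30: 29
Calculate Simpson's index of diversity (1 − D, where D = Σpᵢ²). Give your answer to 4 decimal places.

0.8298

Total N = 27+27+22+33+22+29 = 160, so the proportions are 0.16875, 0.16875, 0.1375, 0.20625, 0.1375, 0.18125 (working shown to 6 dp, full precision carried).
D = 0.16875² + 0.16875² + 0.1375² + 0.20625² + 0.1375² + 0.18125² = 0.028477 + 0.028477 + 0.018906 + 0.042539 + 0.018906 + 0.032852 = 0.170156.
So 1 − D = 0.829844, i.e. 0.8298 to 4 decimal places.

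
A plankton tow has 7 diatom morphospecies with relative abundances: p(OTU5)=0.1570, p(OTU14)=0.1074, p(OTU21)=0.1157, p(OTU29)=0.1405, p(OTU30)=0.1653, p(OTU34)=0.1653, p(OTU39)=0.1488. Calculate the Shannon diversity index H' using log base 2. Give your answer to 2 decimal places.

Each pᵢ log₂ pᵢ term (working shown to 4 dp, full precision carried): 0.157×(-2.6712)=-0.4194, 0.1074×(-3.2189)=-0.3457, 0.1157×(-3.1115)=-0.3600, 0.1405×(-2.8314)=-0.3978, 0.1653×(-2.5968)=-0.4293, 0.1653×(-2.5968)=-0.4293, 0.1488×(-2.7486)=-0.4090.
Sum = -2.7904, so H' = 2.79.

2.79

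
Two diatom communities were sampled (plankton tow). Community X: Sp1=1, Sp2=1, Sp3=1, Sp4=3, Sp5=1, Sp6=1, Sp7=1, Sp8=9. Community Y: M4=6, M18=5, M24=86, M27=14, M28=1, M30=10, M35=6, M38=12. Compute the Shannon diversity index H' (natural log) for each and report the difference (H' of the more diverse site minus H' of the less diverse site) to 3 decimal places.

0.256

Community X: N=18, proportions 0.055556, 0.055556, 0.055556, 0.166667, 0.055556, 0.055556, 0.055556, 0.5, giving H' = 1.608657 (working shown to 6 dp, full precision carried).
Community Y: N=140, proportions 0.042857, 0.035714, 0.614286, 0.1, 0.007143, 0.071429, 0.042857, 0.085714, giving H' = 1.352973.
Difference = |1.608657 − 1.352973| = 0.255684, i.e. 0.256 to 3 decimal places.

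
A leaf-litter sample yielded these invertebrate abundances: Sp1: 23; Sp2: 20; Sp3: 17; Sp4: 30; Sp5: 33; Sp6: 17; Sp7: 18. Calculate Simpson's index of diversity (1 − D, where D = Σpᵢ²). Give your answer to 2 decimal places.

Total N = 23+20+17+30+33+17+18 = 158, so the proportions are 0.1456, 0.1266, 0.1076, 0.1899, 0.2089, 0.1076, 0.1139 (working shown to 4 dp, full precision carried).
D = 0.1456² + 0.1266² + 0.1076² + 0.1899² + 0.2089² + 0.1076² + 0.1139² = 0.0212 + 0.0160 + 0.0116 + 0.0361 + 0.0436 + 0.0116 + 0.0130 = 0.1530.
So 1 − D = 0.8470, i.e. 0.85 to 2 decimal places.

0.85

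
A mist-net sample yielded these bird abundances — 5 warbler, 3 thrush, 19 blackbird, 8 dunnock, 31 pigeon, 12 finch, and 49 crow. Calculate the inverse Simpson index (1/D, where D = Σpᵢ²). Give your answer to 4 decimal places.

4.0678

Total N = 5+3+19+8+31+12+49 = 127, so the proportions are 0.03937008, 0.02362205, 0.1496063, 0.06299213, 0.24409449, 0.09448819, 0.38582677 (working shown to 8 dp, full precision carried).
D = 0.03937008² + 0.02362205² + 0.1496063² + 0.06299213² + 0.24409449² + 0.09448819² + 0.38582677² = 0.00155000 + 0.00055800 + 0.02238204 + 0.00396801 + 0.05958212 + 0.00892802 + 0.14886230 = 0.24583049.
So 1/D = 4.067844, i.e. 4.0678 to 4 decimal places.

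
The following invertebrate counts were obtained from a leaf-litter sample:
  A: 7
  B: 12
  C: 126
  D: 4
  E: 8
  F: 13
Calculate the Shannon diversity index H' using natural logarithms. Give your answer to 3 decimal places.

Total N = 7+12+126+4+8+13 = 170, so the proportions are 0.04118, 0.07059, 0.74118, 0.02353, 0.04706, 0.07647 (working shown to 5 dp, full precision carried).
Each pᵢ ln pᵢ term: 0.04118×(-3.18989)=-0.13135, 0.07059×(-2.65089)=-0.18712, 0.74118×(-0.29952)=-0.22199, 0.02353×(-3.74950)=-0.08822, 0.04706×(-3.05636)=-0.14383, 0.07647×(-2.57085)=-0.19659.
Sum = -0.96911, so H' = 0.969.

0.969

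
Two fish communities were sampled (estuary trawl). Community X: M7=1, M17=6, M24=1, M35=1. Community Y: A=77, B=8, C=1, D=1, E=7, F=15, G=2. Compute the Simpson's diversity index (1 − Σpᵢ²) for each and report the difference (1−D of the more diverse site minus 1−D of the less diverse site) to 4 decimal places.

Community X: N=9, proportions 0.1111111, 0.6666667, 0.1111111, 0.1111111, giving 1−D = 0.5185185 (working shown to 7 dp, full precision carried).
Community Y: N=111, proportions 0.6936937, 0.0720721, 0.009009, 0.009009, 0.0630631, 0.1351351, 0.018018, giving 1−D = 0.4908692.
Difference = |0.5185185 − 0.4908692| = 0.0276493, i.e. 0.0276 to 4 decimal places.

0.0276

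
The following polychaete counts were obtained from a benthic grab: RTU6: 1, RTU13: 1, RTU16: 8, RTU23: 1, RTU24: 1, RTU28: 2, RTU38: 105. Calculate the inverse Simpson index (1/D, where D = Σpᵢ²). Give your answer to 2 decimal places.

Total N = 1+1+8+1+1+2+105 = 119, so the proportions are 0.0084, 0.0084, 0.06723, 0.0084, 0.0084, 0.01681, 0.88235 (working shown to 5 dp, full precision carried).
D = 0.0084² + 0.0084² + 0.06723² + 0.0084² + 0.0084² + 0.01681² + 0.88235² = 0.00007 + 0.00007 + 0.00452 + 0.00007 + 0.00007 + 0.00028 + 0.77855 = 0.78363.
So 1/D = 1.2761, i.e. 1.28 to 2 decimal places.

1.28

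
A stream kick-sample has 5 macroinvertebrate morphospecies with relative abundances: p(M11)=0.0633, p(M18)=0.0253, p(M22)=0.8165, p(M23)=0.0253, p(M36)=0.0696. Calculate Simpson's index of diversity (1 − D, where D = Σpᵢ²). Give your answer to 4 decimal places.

0.3232

D = 0.0633² + 0.0253² + 0.8165² + 0.0253² + 0.0696² = 0.004007 + 0.000640 + 0.666672 + 0.000640 + 0.004844 = 0.676803 (working shown to 6 dp, full precision carried).
So 1 − D = 0.323197, i.e. 0.3232 to 4 decimal places.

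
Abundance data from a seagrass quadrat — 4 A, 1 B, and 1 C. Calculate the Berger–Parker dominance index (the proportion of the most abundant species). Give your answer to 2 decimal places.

0.67

Total N = 4+1+1 = 6, so the proportions are 0.6667, 0.1667, 0.1667 (working shown to 4 dp, full precision carried).
The largest proportion is 0.6667, i.e. d = 0.67 to 2 decimal places.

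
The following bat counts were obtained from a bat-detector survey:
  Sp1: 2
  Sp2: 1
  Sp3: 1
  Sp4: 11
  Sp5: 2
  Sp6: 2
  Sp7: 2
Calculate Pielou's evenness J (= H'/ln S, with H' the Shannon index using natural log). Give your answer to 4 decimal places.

0.7834

Total N = 2+1+1+11+2+2+2 = 21, so the proportions are 0.095238, 0.047619, 0.047619, 0.52381, 0.095238, 0.095238, 0.095238 (working shown to 6 dp, full precision carried).
H' = −Σ pᵢ ln pᵢ = −((-0.223941) + (-0.144977) + (-0.144977) + (-0.338709) + (-0.223941) + (-0.223941) + (-0.223941)) = 1.524426.
With S = 7 species, ln S = 1.945910, so J = 1.524426/1.945910 = 0.783400, i.e. 0.7834 to 4 decimal places.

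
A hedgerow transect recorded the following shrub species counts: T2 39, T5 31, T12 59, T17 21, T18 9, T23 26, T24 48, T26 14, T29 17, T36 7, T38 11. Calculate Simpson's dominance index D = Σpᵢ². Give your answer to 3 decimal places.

Total N = 39+31+59+21+9+26+48+14+17+7+11 = 282, so the proportions are 0.1383, 0.10993, 0.20922, 0.07447, 0.03191, 0.0922, 0.17021, 0.04965, 0.06028, 0.02482, 0.03901 (working shown to 5 dp, full precision carried).
D = 0.1383² + 0.10993² + 0.20922² + 0.07447² + 0.03191² + 0.0922² + 0.17021² + 0.04965² + 0.06028² + 0.02482² + 0.03901² = 0.01913 + 0.01208 + 0.04377 + 0.00555 + 0.00102 + 0.00850 + 0.02897 + 0.00246 + 0.00363 + 0.00062 + 0.00152 = 0.12726.
To 3 decimal places, D = 0.127.

0.127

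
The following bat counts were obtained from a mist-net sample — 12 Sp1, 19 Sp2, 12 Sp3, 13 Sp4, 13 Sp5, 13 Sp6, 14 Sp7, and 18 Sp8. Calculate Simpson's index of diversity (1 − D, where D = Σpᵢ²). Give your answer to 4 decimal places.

0.8710

Total N = 12+19+12+13+13+13+14+18 = 114, so the proportions are 0.105263, 0.166667, 0.105263, 0.114035, 0.114035, 0.114035, 0.122807, 0.157895 (working shown to 6 dp, full precision carried).
D = 0.105263² + 0.166667² + 0.105263² + 0.114035² + 0.114035² + 0.114035² + 0.122807² + 0.157895² = 0.011080 + 0.027778 + 0.011080 + 0.013004 + 0.013004 + 0.013004 + 0.015082 + 0.024931 = 0.128963.
So 1 − D = 0.871037, i.e. 0.8710 to 4 decimal places.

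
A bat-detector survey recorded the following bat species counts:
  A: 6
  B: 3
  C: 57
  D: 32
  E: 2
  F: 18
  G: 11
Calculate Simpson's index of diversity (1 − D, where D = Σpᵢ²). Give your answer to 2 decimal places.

0.71

Total N = 6+3+57+32+2+18+11 = 129, so the proportions are 0.0465, 0.0233, 0.4419, 0.2481, 0.0155, 0.1395, 0.0853 (working shown to 4 dp, full precision carried).
D = 0.0465² + 0.0233² + 0.4419² + 0.2481² + 0.0155² + 0.1395² + 0.0853² = 0.0022 + 0.0005 + 0.1952 + 0.0615 + 0.0002 + 0.0195 + 0.0073 = 0.2865.
So 1 − D = 0.7135, i.e. 0.71 to 2 decimal places.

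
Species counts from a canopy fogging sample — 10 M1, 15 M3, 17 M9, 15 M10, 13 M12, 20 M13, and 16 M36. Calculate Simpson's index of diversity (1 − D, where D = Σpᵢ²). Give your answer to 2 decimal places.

0.85

Total N = 10+15+17+15+13+20+16 = 106, so the proportions are 0.0943, 0.1415, 0.1604, 0.1415, 0.1226, 0.1887, 0.1509 (working shown to 4 dp, full precision carried).
D = 0.0943² + 0.1415² + 0.1604² + 0.1415² + 0.1226² + 0.1887² + 0.1509² = 0.0089 + 0.0200 + 0.0257 + 0.0200 + 0.0150 + 0.0356 + 0.0228 = 0.1481.
So 1 − D = 0.8519, i.e. 0.85 to 2 decimal places.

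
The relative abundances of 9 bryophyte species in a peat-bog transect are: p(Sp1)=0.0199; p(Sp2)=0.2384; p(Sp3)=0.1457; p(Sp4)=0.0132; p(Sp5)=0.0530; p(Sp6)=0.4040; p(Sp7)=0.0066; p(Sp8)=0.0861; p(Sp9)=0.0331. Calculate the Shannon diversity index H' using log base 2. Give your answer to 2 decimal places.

Each pᵢ log₂ pᵢ term (working shown to 4 dp, full precision carried): 0.0199×(-5.6511)=-0.1125, 0.2384×(-2.0685)=-0.4931, 0.1457×(-2.7789)=-0.4049, 0.0132×(-6.2433)=-0.0824, 0.053×(-4.2379)=-0.2246, 0.404×(-1.3076)=-0.5283, 0.0066×(-7.2433)=-0.0478, 0.0861×(-3.5378)=-0.3046, 0.0331×(-4.9170)=-0.1628.
Sum = -2.3609, so H' = 2.36.

2.36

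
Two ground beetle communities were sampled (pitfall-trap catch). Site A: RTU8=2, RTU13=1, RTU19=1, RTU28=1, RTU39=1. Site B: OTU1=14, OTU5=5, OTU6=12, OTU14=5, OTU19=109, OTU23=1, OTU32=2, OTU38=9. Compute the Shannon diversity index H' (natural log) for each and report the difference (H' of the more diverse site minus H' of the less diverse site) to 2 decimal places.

Site A: N=6, proportions 0.3333, 0.1667, 0.1667, 0.1667, 0.1667, giving H' = 1.5607 (working shown to 4 dp, full precision carried).
Site B: N=157, proportions 0.0892, 0.0318, 0.0764, 0.0318, 0.6943, 0.0064, 0.0127, 0.0573, giving H' = 1.1366.
Difference = |1.5607 − 1.1366| = 0.4241, i.e. 0.42 to 2 decimal places.

0.42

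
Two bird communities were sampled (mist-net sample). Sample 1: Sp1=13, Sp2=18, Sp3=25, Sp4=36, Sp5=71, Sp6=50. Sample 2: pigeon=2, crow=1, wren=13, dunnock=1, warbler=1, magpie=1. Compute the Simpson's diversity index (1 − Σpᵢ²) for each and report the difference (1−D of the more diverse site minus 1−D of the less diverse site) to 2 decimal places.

0.27

Sample 1: N=213, proportions 0.061, 0.0845, 0.1174, 0.169, 0.3333, 0.2347, giving 1−D = 0.7806 (working shown to 4 dp, full precision carried).
Sample 2: N=19, proportions 0.1053, 0.0526, 0.6842, 0.0526, 0.0526, 0.0526, giving 1−D = 0.5097.
Difference = |0.7806 − 0.5097| = 0.2709, i.e. 0.27 to 2 decimal places.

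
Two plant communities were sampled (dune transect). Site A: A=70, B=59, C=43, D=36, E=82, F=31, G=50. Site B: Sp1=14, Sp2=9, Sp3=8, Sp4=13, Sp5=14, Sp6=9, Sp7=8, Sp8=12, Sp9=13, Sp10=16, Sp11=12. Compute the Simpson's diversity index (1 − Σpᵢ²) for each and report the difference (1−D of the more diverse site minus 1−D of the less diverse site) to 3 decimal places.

0.062

Site A: N=371, proportions 0.18868, 0.15903, 0.1159, 0.09704, 0.22102, 0.08356, 0.13477, giving 1−D = 0.84226 (working shown to 5 dp, full precision carried).
Site B: N=128, proportions 0.10938, 0.07031, 0.0625, 0.10156, 0.10938, 0.07031, 0.0625, 0.09375, 0.10156, 0.125, 0.09375, giving 1−D = 0.90454.
Difference = |0.84226 − 0.90454| = 0.06228, i.e. 0.062 to 3 decimal places.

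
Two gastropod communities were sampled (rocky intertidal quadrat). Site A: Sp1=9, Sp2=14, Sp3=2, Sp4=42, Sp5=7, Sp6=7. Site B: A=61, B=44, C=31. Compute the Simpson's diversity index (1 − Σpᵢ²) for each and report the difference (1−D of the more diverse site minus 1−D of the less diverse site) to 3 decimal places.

Site A: N=81, proportions 0.11111, 0.17284, 0.02469, 0.51852, 0.08642, 0.08642, giving 1−D = 0.67337 (working shown to 5 dp, full precision carried).
Site B: N=136, proportions 0.44853, 0.32353, 0.22794, giving 1−D = 0.64219.
Difference = |0.67337 − 0.64219| = 0.03118, i.e. 0.031 to 3 decimal places.

0.031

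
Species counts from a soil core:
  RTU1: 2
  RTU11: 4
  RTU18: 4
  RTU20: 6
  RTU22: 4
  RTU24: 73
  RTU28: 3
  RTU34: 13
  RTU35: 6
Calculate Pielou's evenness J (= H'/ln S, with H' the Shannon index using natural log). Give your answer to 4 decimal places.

Total N = 2+4+4+6+4+73+3+13+6 = 115, so the proportions are 0.017391, 0.034783, 0.034783, 0.052174, 0.034783, 0.634783, 0.026087, 0.113043, 0.052174 (working shown to 6 dp, full precision carried).
H' = −Σ pᵢ ln pᵢ = −((-0.070466) + (-0.116822) + (-0.116822) + (-0.154079) + (-0.116822) + (-0.288491) + (-0.095121) + (-0.246433) + (-0.154079)) = 1.359135.
With S = 9 species, ln S = 2.197225, so J = 1.359135/2.197225 = 0.618569, i.e. 0.6186 to 4 decimal places.

0.6186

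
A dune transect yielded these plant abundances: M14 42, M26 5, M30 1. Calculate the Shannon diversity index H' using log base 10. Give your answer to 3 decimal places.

Total N = 42+5+1 = 48, so the proportions are 0.875, 0.10417, 0.02083 (working shown to 5 dp, full precision carried).
Each pᵢ log₁₀ pᵢ term: 0.875×(-0.05799)=-0.05074, 0.10417×(-0.98227)=-0.10232, 0.02083×(-1.68124)=-0.03503.
Sum = -0.18809, so H' = 0.188.

0.188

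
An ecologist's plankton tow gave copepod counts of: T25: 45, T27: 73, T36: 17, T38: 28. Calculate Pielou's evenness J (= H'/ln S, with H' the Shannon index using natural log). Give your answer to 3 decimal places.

0.904

Total N = 45+73+17+28 = 163, so the proportions are 0.27607, 0.44785, 0.10429, 0.17178 (working shown to 5 dp, full precision carried).
H' = −Σ pᵢ ln pᵢ = −((-0.35533) + (-0.35976) + (-0.23576) + (-0.30260)) = 1.25345.
With S = 4 species, ln S = 1.38629, so J = 1.25345/1.38629 = 0.90417, i.e. 0.904 to 3 decimal places.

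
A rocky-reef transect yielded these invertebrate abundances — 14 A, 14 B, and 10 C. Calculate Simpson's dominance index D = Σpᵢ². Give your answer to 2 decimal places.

Total N = 14+14+10 = 38, so the proportions are 0.3684, 0.3684, 0.2632 (working shown to 4 dp, full precision carried).
D = 0.3684² + 0.3684² + 0.2632² = 0.1357 + 0.1357 + 0.0693 = 0.3407.
To 2 decimal places, D = 0.34.

0.34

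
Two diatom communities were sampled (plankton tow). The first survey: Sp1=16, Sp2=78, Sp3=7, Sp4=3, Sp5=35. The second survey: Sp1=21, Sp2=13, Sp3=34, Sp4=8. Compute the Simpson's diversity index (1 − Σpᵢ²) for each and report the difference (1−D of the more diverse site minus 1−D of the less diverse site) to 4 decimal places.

The first survey: N=139, proportions 0.115108, 0.561151, 0.05036, 0.021583, 0.251799, giving 1−D = 0.605455 (working shown to 6 dp, full precision carried).
The second survey: N=76, proportions 0.276316, 0.171053, 0.447368, 0.105263, giving 1−D = 0.683172.
Difference = |0.605455 − 0.683172| = 0.077717, i.e. 0.0777 to 4 decimal places.

0.0777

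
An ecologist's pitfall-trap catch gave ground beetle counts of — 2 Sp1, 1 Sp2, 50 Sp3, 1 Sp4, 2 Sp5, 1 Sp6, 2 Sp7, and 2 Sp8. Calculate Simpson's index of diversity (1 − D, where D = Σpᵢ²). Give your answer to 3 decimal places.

0.323

Total N = 2+1+50+1+2+1+2+2 = 61, so the proportions are 0.03279, 0.01639, 0.81967, 0.01639, 0.03279, 0.01639, 0.03279, 0.03279 (working shown to 5 dp, full precision carried).
D = 0.03279² + 0.01639² + 0.81967² + 0.01639² + 0.03279² + 0.01639² + 0.03279² + 0.03279² = 0.00107 + 0.00027 + 0.67186 + 0.00027 + 0.00107 + 0.00027 + 0.00107 + 0.00107 = 0.67697.
So 1 − D = 0.32303, i.e. 0.323 to 3 decimal places.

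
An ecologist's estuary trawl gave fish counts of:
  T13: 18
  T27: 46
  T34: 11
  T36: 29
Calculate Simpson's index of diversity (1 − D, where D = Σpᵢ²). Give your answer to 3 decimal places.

Total N = 18+46+11+29 = 104, so the proportions are 0.17308, 0.44231, 0.10577, 0.27885 (working shown to 5 dp, full precision carried).
D = 0.17308² + 0.44231² + 0.10577² + 0.27885² = 0.02996 + 0.19564 + 0.01119 + 0.07776 = 0.31453.
So 1 − D = 0.68547, i.e. 0.685 to 3 decimal places.

0.685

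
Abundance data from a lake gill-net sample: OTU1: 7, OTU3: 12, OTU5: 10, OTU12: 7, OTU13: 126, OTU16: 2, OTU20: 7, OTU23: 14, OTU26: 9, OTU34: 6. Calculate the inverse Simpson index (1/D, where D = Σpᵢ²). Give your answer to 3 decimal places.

2.412

Total N = 7+12+10+7+126+2+7+14+9+6 = 200, so the proportions are 0.035, 0.06, 0.05, 0.035, 0.63, 0.01, 0.035, 0.07, 0.045, 0.03 (working shown to 6 dp, full precision carried).
D = 0.035² + 0.06² + 0.05² + 0.035² + 0.63² + 0.01² + 0.035² + 0.07² + 0.045² + 0.03² = 0.001225 + 0.003600 + 0.002500 + 0.001225 + 0.396900 + 0.000100 + 0.001225 + 0.004900 + 0.002025 + 0.000900 = 0.414600.
So 1/D = 2.41196, i.e. 2.412 to 3 decimal places.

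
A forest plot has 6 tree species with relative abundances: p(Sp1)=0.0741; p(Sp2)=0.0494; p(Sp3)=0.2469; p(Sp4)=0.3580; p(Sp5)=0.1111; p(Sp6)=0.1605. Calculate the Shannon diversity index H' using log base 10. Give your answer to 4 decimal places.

0.6915

Each pᵢ log₁₀ pᵢ term (working shown to 6 dp, full precision carried): 0.0741×(-1.130182)=-0.083746, 0.0494×(-1.306273)=-0.064530, 0.2469×(-0.607479)=-0.149987, 0.358×(-0.446117)=-0.159710, 0.1111×(-0.954286)=-0.106021, 0.1605×(-0.794525)=-0.127521.
Sum = -0.691515, so H' = 0.6915.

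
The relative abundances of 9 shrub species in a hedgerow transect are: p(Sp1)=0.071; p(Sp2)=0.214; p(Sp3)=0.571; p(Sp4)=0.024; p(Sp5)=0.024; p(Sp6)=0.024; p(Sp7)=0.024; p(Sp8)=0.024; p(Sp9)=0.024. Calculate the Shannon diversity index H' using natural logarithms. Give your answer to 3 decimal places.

Each pᵢ ln pᵢ term (working shown to 5 dp, full precision carried): 0.071×(-2.64508)=-0.18780, 0.214×(-1.54178)=-0.32994, 0.571×(-0.56037)=-0.31997, 0.024×(-3.72970)=-0.08951, 0.024×(-3.72970)=-0.08951, 0.024×(-3.72970)=-0.08951, 0.024×(-3.72970)=-0.08951, 0.024×(-3.72970)=-0.08951, 0.024×(-3.72970)=-0.08951.
Sum = -1.37479, so H' = 1.375.

1.375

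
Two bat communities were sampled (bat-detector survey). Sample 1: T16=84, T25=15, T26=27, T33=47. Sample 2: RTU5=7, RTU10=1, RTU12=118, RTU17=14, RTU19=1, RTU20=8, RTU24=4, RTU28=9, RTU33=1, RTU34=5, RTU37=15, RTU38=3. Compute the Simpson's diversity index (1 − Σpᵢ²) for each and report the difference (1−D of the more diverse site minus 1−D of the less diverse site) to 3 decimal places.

Sample 1: N=173, proportions 0.48555, 0.08671, 0.15607, 0.27168, giving 1−D = 0.65856 (working shown to 5 dp, full precision carried).
Sample 2: N=186, proportions 0.03763, 0.00538, 0.63441, 0.07527, 0.00538, 0.04301, 0.02151, 0.04839, 0.00538, 0.02688, 0.08065, 0.01613, giving 1−D = 0.57822.
Difference = |0.65856 − 0.57822| = 0.08034, i.e. 0.080 to 3 decimal places.

0.080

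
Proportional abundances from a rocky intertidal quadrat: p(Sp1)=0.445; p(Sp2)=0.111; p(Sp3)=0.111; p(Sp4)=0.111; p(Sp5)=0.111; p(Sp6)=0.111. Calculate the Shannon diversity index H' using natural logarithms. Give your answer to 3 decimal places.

1.580

Each pᵢ ln pᵢ term (working shown to 5 dp, full precision carried): 0.445×(-0.80968)=-0.36031, 0.111×(-2.19823)=-0.24400, 0.111×(-2.19823)=-0.24400, 0.111×(-2.19823)=-0.24400, 0.111×(-2.19823)=-0.24400, 0.111×(-2.19823)=-0.24400.
Sum = -1.58032, so H' = 1.580.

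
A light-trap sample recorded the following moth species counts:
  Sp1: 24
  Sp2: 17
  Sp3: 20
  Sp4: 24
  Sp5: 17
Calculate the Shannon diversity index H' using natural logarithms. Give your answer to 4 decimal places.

Total N = 24+17+20+24+17 = 102, so the proportions are 0.235294, 0.166667, 0.196078, 0.235294, 0.166667 (working shown to 6 dp, full precision carried).
Each pᵢ ln pᵢ term: 0.235294×(-1.446919)=-0.340452, 0.166667×(-1.791759)=-0.298627, 0.196078×(-1.629241)=-0.319459, 0.235294×(-1.446919)=-0.340452, 0.166667×(-1.791759)=-0.298627.
Sum = -1.597615, so H' = 1.5976.

1.5976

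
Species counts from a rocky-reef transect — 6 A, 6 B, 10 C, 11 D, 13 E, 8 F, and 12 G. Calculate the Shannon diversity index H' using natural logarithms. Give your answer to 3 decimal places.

Total N = 6+6+10+11+13+8+12 = 66, so the proportions are 0.09091, 0.09091, 0.15152, 0.16667, 0.19697, 0.12121, 0.18182 (working shown to 5 dp, full precision carried).
Each pᵢ ln pᵢ term: 0.09091×(-2.39790)=-0.21799, 0.09091×(-2.39790)=-0.21799, 0.15152×(-1.88707)=-0.28592, 0.16667×(-1.79176)=-0.29863, 0.19697×(-1.62471)=-0.32002, 0.12121×(-2.11021)=-0.25578, 0.18182×(-1.70475)=-0.30995.
Sum = -1.90628, so H' = 1.906.

1.906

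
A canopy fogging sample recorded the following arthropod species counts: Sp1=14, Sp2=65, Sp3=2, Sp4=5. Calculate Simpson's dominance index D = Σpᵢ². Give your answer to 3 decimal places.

Total N = 14+65+2+5 = 86, so the proportions are 0.16279, 0.75581, 0.02326, 0.05814 (working shown to 5 dp, full precision carried).
D = 0.16279² + 0.75581² + 0.02326² + 0.05814² = 0.02650 + 0.57125 + 0.00054 + 0.00338 = 0.60168.
To 3 decimal places, D = 0.602.

0.602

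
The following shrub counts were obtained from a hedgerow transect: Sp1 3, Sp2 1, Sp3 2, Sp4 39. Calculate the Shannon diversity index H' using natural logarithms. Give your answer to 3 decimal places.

0.528

Total N = 3+1+2+39 = 45, so the proportions are 0.06667, 0.02222, 0.04444, 0.86667 (working shown to 5 dp, full precision carried).
Each pᵢ ln pᵢ term: 0.06667×(-2.70805)=-0.18054, 0.02222×(-3.80666)=-0.08459, 0.04444×(-3.11352)=-0.13838, 0.86667×(-0.14310)=-0.12402.
Sum = -0.52753, so H' = 0.528.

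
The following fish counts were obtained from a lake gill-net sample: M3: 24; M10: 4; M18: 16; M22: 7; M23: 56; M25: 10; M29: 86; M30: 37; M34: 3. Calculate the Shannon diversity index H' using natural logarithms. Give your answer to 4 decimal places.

Total N = 24+4+16+7+56+10+86+37+3 = 243, so the proportions are 0.098765, 0.016461, 0.065844, 0.028807, 0.230453, 0.041152, 0.353909, 0.152263, 0.012346 (working shown to 6 dp, full precision carried).
Each pᵢ ln pᵢ term: 0.098765×(-2.315008)=-0.228643, 0.016461×(-4.106767)=-0.067601, 0.065844×(-2.720473)=-0.179126, 0.028807×(-3.547151)=-0.102181, 0.230453×(-1.467710)=-0.338238, 0.041152×(-3.190476)=-0.131295, 0.353909×(-1.038714)=-0.367611, 0.152263×(-1.882144)=-0.286582, 0.012346×(-4.394449)=-0.054252.
Sum = -1.755529, so H' = 1.7555.

1.7555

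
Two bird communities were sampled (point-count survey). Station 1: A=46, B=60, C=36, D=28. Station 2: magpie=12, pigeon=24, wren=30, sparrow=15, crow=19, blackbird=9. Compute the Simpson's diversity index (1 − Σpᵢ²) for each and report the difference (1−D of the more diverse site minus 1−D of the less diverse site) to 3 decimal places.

0.077

Station 1: N=170, proportions 0.27059, 0.35294, 0.21176, 0.16471, giving 1−D = 0.73024 (working shown to 5 dp, full precision carried).
Station 2: N=109, proportions 0.11009, 0.22018, 0.27523, 0.13761, 0.17431, 0.08257, giving 1−D = 0.80751.
Difference = |0.73024 − 0.80751| = 0.07727, i.e. 0.077 to 3 decimal places.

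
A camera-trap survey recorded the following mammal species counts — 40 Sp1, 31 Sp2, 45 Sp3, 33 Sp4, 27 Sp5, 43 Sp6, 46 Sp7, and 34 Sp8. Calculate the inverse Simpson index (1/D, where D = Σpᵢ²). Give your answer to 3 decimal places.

Total N = 40+31+45+33+27+43+46+34 = 299, so the proportions are 0.1337793, 0.1036789, 0.1505017, 0.1103679, 0.090301, 0.1438127, 0.1538462, 0.1137124 (working shown to 7 dp, full precision carried).
D = 0.1337793² + 0.1036789² + 0.1505017² + 0.1103679² + 0.090301² + 0.1438127² + 0.1538462² + 0.1137124² = 0.0178969 + 0.0107493 + 0.0226508 + 0.0121811 + 0.0081543 + 0.0206821 + 0.0236686 + 0.0129305 = 0.1289135.
So 1/D = 7.75714, i.e. 7.757 to 3 decimal places.

7.757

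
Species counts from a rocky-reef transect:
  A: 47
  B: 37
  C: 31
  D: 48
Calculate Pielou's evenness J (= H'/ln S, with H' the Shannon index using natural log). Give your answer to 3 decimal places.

Total N = 47+37+31+48 = 163, so the proportions are 0.28834, 0.22699, 0.19018, 0.29448 (working shown to 5 dp, full precision carried).
H' = −Σ pᵢ ln pᵢ = −((-0.35858) + (-0.33659) + (-0.31566) + (-0.36001)) = 1.37085.
With S = 4 species, ln S = 1.38629, so J = 1.37085/1.38629 = 0.98886, i.e. 0.989 to 3 decimal places.

0.989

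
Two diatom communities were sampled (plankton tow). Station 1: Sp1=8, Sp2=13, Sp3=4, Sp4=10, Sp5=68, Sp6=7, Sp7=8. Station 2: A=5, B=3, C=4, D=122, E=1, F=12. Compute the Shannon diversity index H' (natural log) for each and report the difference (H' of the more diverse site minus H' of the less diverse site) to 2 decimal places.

0.73

Station 1: N=118, proportions 0.0678, 0.1102, 0.0339, 0.0847, 0.5763, 0.0593, 0.0678, giving H' = 1.4170 (working shown to 4 dp, full precision carried).
Station 2: N=147, proportions 0.034, 0.0204, 0.0272, 0.8299, 0.0068, 0.0816, giving H' = 0.6857.
Difference = |1.4170 − 0.6857| = 0.7313, i.e. 0.73 to 2 decimal places.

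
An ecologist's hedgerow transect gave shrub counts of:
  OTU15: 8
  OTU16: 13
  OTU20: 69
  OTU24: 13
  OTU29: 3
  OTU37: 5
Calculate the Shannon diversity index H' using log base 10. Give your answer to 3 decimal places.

Total N = 8+13+69+13+3+5 = 111, so the proportions are 0.07207, 0.11712, 0.62162, 0.11712, 0.02703, 0.04505 (working shown to 5 dp, full precision carried).
Each pᵢ log₁₀ pᵢ term: 0.07207×(-1.14223)=-0.08232, 0.11712×(-0.93138)=-0.10908, 0.62162×(-0.20647)=-0.12835, 0.11712×(-0.93138)=-0.10908, 0.02703×(-1.56820)=-0.04238, 0.04505×(-1.34635)=-0.06065.
Sum = -0.53186, so H' = 0.532.

0.532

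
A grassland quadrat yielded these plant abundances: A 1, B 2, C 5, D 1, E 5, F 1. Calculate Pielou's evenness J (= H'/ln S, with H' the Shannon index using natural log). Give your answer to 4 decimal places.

Total N = 1+2+5+1+5+1 = 15, so the proportions are 0.066667, 0.133333, 0.333333, 0.066667, 0.333333, 0.066667 (working shown to 6 dp, full precision carried).
H' = −Σ pᵢ ln pᵢ = −((-0.180537) + (-0.268654) + (-0.366204) + (-0.180537) + (-0.366204) + (-0.180537)) = 1.542672.
With S = 6 species, ln S = 1.791759, so J = 1.542672/1.791759 = 0.860982, i.e. 0.8610 to 4 decimal places.

0.8610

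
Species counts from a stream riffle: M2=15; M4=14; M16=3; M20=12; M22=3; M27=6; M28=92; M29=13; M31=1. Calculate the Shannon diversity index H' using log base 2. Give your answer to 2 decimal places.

2.10

Total N = 15+14+3+12+3+6+92+13+1 = 159, so the proportions are 0.0943, 0.0881, 0.0189, 0.0755, 0.0189, 0.0377, 0.5786, 0.0818, 0.0063 (working shown to 4 dp, full precision carried).
Each pᵢ log₂ pᵢ term: 0.0943×(-3.4060)=-0.3213, 0.0881×(-3.5055)=-0.3087, 0.0189×(-5.7279)=-0.1081, 0.0755×(-3.7279)=-0.2814, 0.0189×(-5.7279)=-0.1081, 0.0377×(-4.7279)=-0.1784, 0.5786×(-0.7893)=-0.4567, 0.0818×(-3.6124)=-0.2954, 0.0063×(-7.3129)=-0.0460.
Sum = -2.1040, so H' = 2.10.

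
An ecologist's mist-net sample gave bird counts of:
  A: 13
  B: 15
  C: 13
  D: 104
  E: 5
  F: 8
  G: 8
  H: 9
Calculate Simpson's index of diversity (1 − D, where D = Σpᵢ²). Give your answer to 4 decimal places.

0.6208

Total N = 13+15+13+104+5+8+8+9 = 175, so the proportions are 0.074286, 0.085714, 0.074286, 0.594286, 0.028571, 0.045714, 0.045714, 0.051429 (working shown to 6 dp, full precision carried).
D = 0.074286² + 0.085714² + 0.074286² + 0.594286² + 0.028571² + 0.045714² + 0.045714² + 0.051429² = 0.005518 + 0.007347 + 0.005518 + 0.353176 + 0.000816 + 0.002090 + 0.002090 + 0.002645 = 0.379200.
So 1 − D = 0.620800, i.e. 0.6208 to 4 decimal places.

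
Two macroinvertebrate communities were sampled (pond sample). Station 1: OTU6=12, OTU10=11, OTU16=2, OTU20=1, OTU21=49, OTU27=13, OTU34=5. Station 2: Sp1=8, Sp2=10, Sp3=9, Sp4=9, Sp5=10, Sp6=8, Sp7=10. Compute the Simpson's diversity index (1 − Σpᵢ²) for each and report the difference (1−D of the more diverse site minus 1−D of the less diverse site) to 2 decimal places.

0.19

Station 1: N=93, proportions 0.12903, 0.11828, 0.02151, 0.01075, 0.52688, 0.13978, 0.05376, giving 1−D = 0.66875 (working shown to 5 dp, full precision carried).
Station 2: N=64, proportions 0.125, 0.15625, 0.14062, 0.14062, 0.15625, 0.125, 0.15625, giving 1−D = 0.85596.
Difference = |0.66875 − 0.85596| = 0.18721, i.e. 0.19 to 2 decimal places.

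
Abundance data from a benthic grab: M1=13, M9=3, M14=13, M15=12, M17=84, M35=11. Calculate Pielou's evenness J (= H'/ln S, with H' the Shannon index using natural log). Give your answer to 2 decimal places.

Total N = 13+3+13+12+84+11 = 136, so the proportions are 0.0956, 0.0221, 0.0956, 0.0882, 0.6176, 0.0809 (working shown to 4 dp, full precision carried).
H' = −Σ pᵢ ln pᵢ = −((-0.2244) + (-0.0841) + (-0.2244) + (-0.2142) + (-0.2976) + (-0.2034)) = 1.2482.
With S = 6 species, ln S = 1.7918, so J = 1.2482/1.7918 = 0.6966, i.e. 0.70 to 2 decimal places.

0.70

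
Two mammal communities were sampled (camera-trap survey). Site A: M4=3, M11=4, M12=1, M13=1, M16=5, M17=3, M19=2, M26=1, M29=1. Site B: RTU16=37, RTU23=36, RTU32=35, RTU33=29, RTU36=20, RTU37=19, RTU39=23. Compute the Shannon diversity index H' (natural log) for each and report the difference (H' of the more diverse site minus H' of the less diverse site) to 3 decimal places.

Site A: N=21, proportions 0.14286, 0.19048, 0.04762, 0.04762, 0.2381, 0.14286, 0.09524, 0.04762, 0.04762, giving H' = 2.01736 (working shown to 5 dp, full precision carried).
Site B: N=199, proportions 0.18593, 0.1809, 0.17588, 0.14573, 0.1005, 0.09548, 0.11558, giving H' = 1.91303.
Difference = |2.01736 − 1.91303| = 0.10433, i.e. 0.104 to 3 decimal places.

0.104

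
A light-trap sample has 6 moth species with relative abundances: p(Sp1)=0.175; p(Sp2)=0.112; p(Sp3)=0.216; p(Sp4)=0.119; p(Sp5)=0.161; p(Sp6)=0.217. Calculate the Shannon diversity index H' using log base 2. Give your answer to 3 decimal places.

2.539

Each pᵢ log₂ pᵢ term (working shown to 5 dp, full precision carried): 0.175×(-2.51457)=-0.44005, 0.112×(-3.15843)=-0.35374, 0.216×(-2.21090)=-0.47755, 0.119×(-3.07097)=-0.36545, 0.161×(-2.63487)=-0.42421, 0.217×(-2.20423)=-0.47832.
Sum = -2.53933, so H' = 2.539.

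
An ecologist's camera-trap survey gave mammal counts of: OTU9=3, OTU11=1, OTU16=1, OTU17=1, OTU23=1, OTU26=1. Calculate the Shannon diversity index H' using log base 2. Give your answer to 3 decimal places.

Total N = 3+1+1+1+1+1 = 8, so the proportions are 0.375, 0.125, 0.125, 0.125, 0.125, 0.125 (working shown to 5 dp, full precision carried).
Each pᵢ log₂ pᵢ term: 0.375×(-1.41504)=-0.53064, 0.125×(-3.00000)=-0.37500, 0.125×(-3.00000)=-0.37500, 0.125×(-3.00000)=-0.37500, 0.125×(-3.00000)=-0.37500, 0.125×(-3.00000)=-0.37500.
Sum = -2.40564, so H' = 2.406.

2.406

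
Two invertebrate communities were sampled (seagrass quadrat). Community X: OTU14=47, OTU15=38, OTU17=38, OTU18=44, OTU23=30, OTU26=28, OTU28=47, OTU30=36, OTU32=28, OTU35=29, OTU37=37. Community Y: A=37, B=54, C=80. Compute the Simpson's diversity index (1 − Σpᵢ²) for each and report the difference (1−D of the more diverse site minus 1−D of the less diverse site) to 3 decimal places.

Community X: N=402, proportions 0.1169154, 0.0945274, 0.0945274, 0.1094527, 0.0746269, 0.0696517, 0.1169154, 0.0895522, 0.0696517, 0.0721393, 0.0920398, giving 1−D = 0.9058439 (working shown to 7 dp, full precision carried).
Community Y: N=171, proportions 0.2163743, 0.3157895, 0.4678363, giving 1−D = 0.6345884.
Difference = |0.9058439 − 0.6345884| = 0.2712555, i.e. 0.271 to 3 decimal places.

0.271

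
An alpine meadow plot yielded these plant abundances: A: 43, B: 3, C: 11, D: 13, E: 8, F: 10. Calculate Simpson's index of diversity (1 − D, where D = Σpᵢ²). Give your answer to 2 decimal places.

0.70

Total N = 43+3+11+13+8+10 = 88, so the proportions are 0.4886, 0.0341, 0.125, 0.1477, 0.0909, 0.1136 (working shown to 4 dp, full precision carried).
D = 0.4886² + 0.0341² + 0.125² + 0.1477² + 0.0909² + 0.1136² = 0.2388 + 0.0012 + 0.0156 + 0.0218 + 0.0083 + 0.0129 = 0.2986.
So 1 − D = 0.7014, i.e. 0.70 to 2 decimal places.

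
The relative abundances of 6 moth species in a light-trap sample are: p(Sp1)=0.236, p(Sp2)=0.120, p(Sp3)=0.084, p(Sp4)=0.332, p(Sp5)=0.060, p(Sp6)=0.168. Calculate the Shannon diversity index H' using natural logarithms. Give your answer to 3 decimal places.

Each pᵢ ln pᵢ term (working shown to 5 dp, full precision carried): 0.236×(-1.44392)=-0.34077, 0.12×(-2.12026)=-0.25443, 0.084×(-2.47694)=-0.20806, 0.332×(-1.10262)=-0.36607, 0.06×(-2.81341)=-0.16880, 0.168×(-1.78379)=-0.29968.
Sum = -1.63781, so H' = 1.638.

1.638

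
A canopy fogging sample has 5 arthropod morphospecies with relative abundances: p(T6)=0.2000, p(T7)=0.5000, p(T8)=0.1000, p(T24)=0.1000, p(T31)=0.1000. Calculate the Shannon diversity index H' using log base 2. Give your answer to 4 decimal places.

1.9610

Each pᵢ log₂ pᵢ term (working shown to 6 dp, full precision carried): 0.2×(-2.321928)=-0.464386, 0.5×(-1.000000)=-0.500000, 0.1×(-3.321928)=-0.332193, 0.1×(-3.321928)=-0.332193, 0.1×(-3.321928)=-0.332193.
Sum = -1.960964, so H' = 1.9610.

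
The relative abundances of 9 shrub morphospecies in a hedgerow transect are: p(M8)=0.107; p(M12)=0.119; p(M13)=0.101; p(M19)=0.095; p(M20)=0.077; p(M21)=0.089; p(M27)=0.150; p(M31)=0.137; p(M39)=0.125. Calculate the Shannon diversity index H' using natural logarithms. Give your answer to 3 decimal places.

2.177

Each pᵢ ln pᵢ term (working shown to 5 dp, full precision carried): 0.107×(-2.23493)=-0.23914, 0.119×(-2.12863)=-0.25331, 0.101×(-2.29263)=-0.23156, 0.095×(-2.35388)=-0.22362, 0.077×(-2.56395)=-0.19742, 0.089×(-2.41912)=-0.21530, 0.15×(-1.89712)=-0.28457, 0.137×(-1.98777)=-0.27233, 0.125×(-2.07944)=-0.25993.
Sum = -2.17717, so H' = 2.177.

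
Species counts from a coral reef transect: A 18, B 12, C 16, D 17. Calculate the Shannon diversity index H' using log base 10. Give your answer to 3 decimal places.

0.597

Total N = 18+12+16+17 = 63, so the proportions are 0.28571, 0.19048, 0.25397, 0.26984 (working shown to 5 dp, full precision carried).
Each pᵢ log₁₀ pᵢ term: 0.28571×(-0.54407)=-0.15545, 0.19048×(-0.72016)=-0.13717, 0.25397×(-0.59522)=-0.15117, 0.26984×(-0.56889)=-0.15351.
Sum = -0.59730, so H' = 0.597.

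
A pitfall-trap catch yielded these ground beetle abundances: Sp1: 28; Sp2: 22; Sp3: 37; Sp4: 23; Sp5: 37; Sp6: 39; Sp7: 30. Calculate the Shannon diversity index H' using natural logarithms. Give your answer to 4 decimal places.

Total N = 28+22+37+23+37+39+30 = 216, so the proportions are 0.12963, 0.101852, 0.171296, 0.106481, 0.171296, 0.180556, 0.138889 (working shown to 6 dp, full precision carried).
Each pᵢ ln pᵢ term: 0.12963×(-2.043074)=-0.264843, 0.101852×(-2.284236)=-0.232654, 0.171296×(-1.764360)=-0.302228, 0.106481×(-2.239784)=-0.238496, 0.171296×(-1.764360)=-0.302228, 0.180556×(-1.711717)=-0.309060, 0.138889×(-1.974081)=-0.274178.
Sum = -1.923687, so H' = 1.9237.

1.9237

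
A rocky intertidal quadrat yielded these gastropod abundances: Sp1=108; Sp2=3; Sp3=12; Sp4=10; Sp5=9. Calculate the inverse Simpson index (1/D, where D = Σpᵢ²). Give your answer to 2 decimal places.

1.68

Total N = 108+3+12+10+9 = 142, so the proportions are 0.76056, 0.02113, 0.08451, 0.07042, 0.06338 (working shown to 5 dp, full precision carried).
D = 0.76056² + 0.02113² + 0.08451² + 0.07042² + 0.06338² = 0.57846 + 0.00045 + 0.00714 + 0.00496 + 0.00402 = 0.59502.
So 1/D = 1.6806, i.e. 1.68 to 2 decimal places.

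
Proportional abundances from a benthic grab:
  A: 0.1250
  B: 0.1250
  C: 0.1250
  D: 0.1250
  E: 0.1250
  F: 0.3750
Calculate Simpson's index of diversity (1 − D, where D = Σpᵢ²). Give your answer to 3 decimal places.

D = 0.125² + 0.125² + 0.125² + 0.125² + 0.125² + 0.375² = 0.01562 + 0.01562 + 0.01562 + 0.01562 + 0.01562 + 0.14062 = 0.21875 (working shown to 5 dp, full precision carried).
So 1 − D = 0.78125, i.e. 0.781 to 3 decimal places.

0.781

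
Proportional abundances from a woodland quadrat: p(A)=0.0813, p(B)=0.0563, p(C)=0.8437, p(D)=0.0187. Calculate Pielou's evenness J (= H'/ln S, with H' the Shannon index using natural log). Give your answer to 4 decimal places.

0.4211

H' = −Σ pᵢ ln pᵢ = −((-0.204031) + (-0.161979) + (-0.143394) + (-0.074412)) = 0.583815 (working shown to 6 dp, full precision carried).
With S = 4 species, ln S = 1.386294, so J = 0.583815/1.386294 = 0.421134, i.e. 0.4211 to 4 decimal places.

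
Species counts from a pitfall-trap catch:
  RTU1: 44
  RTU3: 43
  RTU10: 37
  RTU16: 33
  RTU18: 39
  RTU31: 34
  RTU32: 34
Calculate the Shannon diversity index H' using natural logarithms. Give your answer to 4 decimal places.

Total N = 44+43+37+33+39+34+34 = 264, so the proportions are 0.166667, 0.162879, 0.140152, 0.125, 0.147727, 0.128788, 0.128788 (working shown to 6 dp, full precision carried).
Each pᵢ ln pᵢ term: 0.166667×(-1.791759)=-0.298627, 0.162879×(-1.814749)=-0.295584, 0.140152×(-1.965031)=-0.275402, 0.125×(-2.079442)=-0.259930, 0.147727×(-1.912387)=-0.282512, 0.128788×(-2.049589)=-0.263962, 0.128788×(-2.049589)=-0.263962.
Sum = -1.939979, so H' = 1.9400.

1.9400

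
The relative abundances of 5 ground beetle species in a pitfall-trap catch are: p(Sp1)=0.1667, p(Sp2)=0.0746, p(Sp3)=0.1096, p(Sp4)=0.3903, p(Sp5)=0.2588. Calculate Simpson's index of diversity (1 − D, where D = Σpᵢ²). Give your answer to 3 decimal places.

D = 0.1667² + 0.0746² + 0.1096² + 0.3903² + 0.2588² = 0.02779 + 0.00557 + 0.01201 + 0.15233 + 0.06698 = 0.26468 (working shown to 5 dp, full precision carried).
So 1 − D = 0.73532, i.e. 0.735 to 3 decimal places.

0.735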